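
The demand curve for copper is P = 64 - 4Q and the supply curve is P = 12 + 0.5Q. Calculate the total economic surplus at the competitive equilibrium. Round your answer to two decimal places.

300.44

Set 64 - 4Q = 12 + 0.5Q, which gives 52 = 4.5Q, so Q* = 11.5556 and P* = 64 - 4(11.5556) = 17.7778.
Total surplus is the full triangle between the curves from 0 to Q*: (1/2)(11.5556)(64 - 12) = 300.4444.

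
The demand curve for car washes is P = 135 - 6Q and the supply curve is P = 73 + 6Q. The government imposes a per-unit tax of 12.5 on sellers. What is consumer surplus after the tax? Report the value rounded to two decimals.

51.05

Without the tax, 135 - 6Q = 73 + 6Q so Q* = 5.1667 and P* = 104.
With the tax, sellers need 12.5 more per unit: 135 - 6Q = 73 + 6Q + 12.5, so Q_t = 4.125. Buyers pay P_b = 110.25; sellers receive P_s = P_b - 12.5 = 97.75.
CS = (1/2)(Q_t)(135 - P_b) = (1/2)(4.125)(24.75) = 51.0469.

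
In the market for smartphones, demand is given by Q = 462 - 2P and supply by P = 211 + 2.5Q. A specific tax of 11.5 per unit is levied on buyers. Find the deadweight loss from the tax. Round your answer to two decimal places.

22.04

Rewriting demand in inverse form: P = 231 - 0.5Q.
Without the tax, 231 - 0.5Q = 211 + 2.5Q so Q* = 6.6667 and P* = 227.6667.
With the tax, buyers' net willingness to pay falls by 11.5: (231 - 11.5) - 0.5Q = 211 + 2.5Q, so Q_t = 2.8333. Buyers pay P_b = 229.5833; sellers receive P_s = P_b - 11.5 = 218.0833.
Deadweight loss is the triangle between the curves from Q_t to Q*: (1/2)(6.6667 - 2.8333)(11.5) = 22.0417.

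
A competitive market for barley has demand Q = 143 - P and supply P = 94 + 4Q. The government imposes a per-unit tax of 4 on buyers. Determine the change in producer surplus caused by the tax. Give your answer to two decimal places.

Rewriting demand in inverse form: P = 143 - Q.
Pre-tax equilibrium: 143 - Q = 94 + 4Q gives Q* = 9.8, P* = 133.2.
A tax on buyers shifts demand down by 4: (143 - 4) - Q = 94 + 4Q, so Q_t = 9. Buyers pay P_b = 134; sellers receive P_s = P_b - 4 = 130.
PS falls from (1/2)(9.8)(39.2) = 192.08 to (1/2)(9)(36) = 162, a change of -30.08.

-30.08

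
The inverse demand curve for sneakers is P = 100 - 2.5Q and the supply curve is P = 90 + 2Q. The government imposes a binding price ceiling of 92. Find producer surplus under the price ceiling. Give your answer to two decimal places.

Free-market equilibrium: 100 - 2.5Q = 90 + 2Q gives Q* = 2.2222, P* = 94.4444.
At the ceiling price 92, quantity supplied is (92 - 90)/2 = 1; supply is the short side, so Q = 1 trades at P = 92.
PS is the triangle above supply below 92: (1/2)(1)(92 - 90) = 1.

1.00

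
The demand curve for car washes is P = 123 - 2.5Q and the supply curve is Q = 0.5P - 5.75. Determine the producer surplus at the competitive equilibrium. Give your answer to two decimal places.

613.94

Rewriting supply in inverse form: P = 11.5 + 2Q.
Equilibrium: 123 - 2.5Q = 11.5 + 2Q, so Q* = 24.7778 and P* = 61.0556.
Producer surplus is the triangle above supply below P*: (1/2)(24.7778)(61.0556 - 11.5) = (1/2)(24.7778)(49.5556) = 613.9383.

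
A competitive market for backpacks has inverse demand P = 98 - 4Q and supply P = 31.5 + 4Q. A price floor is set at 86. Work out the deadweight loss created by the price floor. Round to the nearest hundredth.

Free-market equilibrium: 98 - 4Q = 31.5 + 4Q gives Q* = 8.3125, P* = 64.75.
At P = 86, buyers demand (98 - 86)/4 = 3 while sellers would supply more, so the quantity traded is 3 at price 86.
The lost-trades triangle has base Q* - 3 = 5.3125 and height equal to the gap between the curves at Q = 3, which is 86 - 43.5 = 42.5. DWL = (1/2)(5.3125)(42.5) = 112.8906.

112.89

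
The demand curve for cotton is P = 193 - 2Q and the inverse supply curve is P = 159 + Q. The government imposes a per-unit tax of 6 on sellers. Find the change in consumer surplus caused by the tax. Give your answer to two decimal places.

Pre-tax equilibrium: 193 - 2Q = 159 + Q gives Q* = 11.3333, P* = 170.3333.
With the tax, sellers need 6 more per unit: 193 - 2Q = 159 + Q + 6, so Q_t = 9.3333. Buyers pay P_b = 174.3333; sellers receive P_s = P_b - 6 = 168.3333.
CS falls from (1/2)(11.3333)(22.6667) = 128.4444 to (1/2)(9.3333)(18.6667) = 87.1111, a change of -41.3333.

-41.33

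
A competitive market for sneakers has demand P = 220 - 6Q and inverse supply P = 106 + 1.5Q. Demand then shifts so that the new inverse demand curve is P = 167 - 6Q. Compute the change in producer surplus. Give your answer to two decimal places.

-123.67

Initial equilibrium: Q_0 = 15.2, P_0 = 128.8; CS_0 = (1/2)(15.2)(91.2) = 693.12, PS_0 = (1/2)(15.2)(22.8) = 173.28.
New equilibrium: 167 - 6Q = 106 + 1.5Q gives Q_1 = 8.1333, P_1 = 118.2; CS_1 = 198.4533, PS_1 = 49.6133.
Change in producer surplus = 49.6133 - 173.28 = -123.6667.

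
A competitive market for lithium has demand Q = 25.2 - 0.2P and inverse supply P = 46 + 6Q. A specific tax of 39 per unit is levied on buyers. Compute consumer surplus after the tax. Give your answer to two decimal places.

Rewriting demand in inverse form: P = 126 - 5Q.
Pre-tax equilibrium: 126 - 5Q = 46 + 6Q gives Q* = 7.2727, P* = 89.6364.
With the tax, buyers' net willingness to pay falls by 39: (126 - 39) - 5Q = 46 + 6Q, so Q_t = 3.7273. Buyers pay P_b = 107.3636; sellers receive P_s = P_b - 39 = 68.3636.
CS = (1/2)(Q_t)(126 - P_b) = (1/2)(3.7273)(18.6364) = 34.7314.

34.73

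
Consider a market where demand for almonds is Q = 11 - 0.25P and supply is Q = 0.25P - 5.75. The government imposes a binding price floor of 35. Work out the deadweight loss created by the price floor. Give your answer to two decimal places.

Rewriting demand in inverse form: P = 44 - 4Q.
Rewriting supply in inverse form: P = 23 + 4Q.
Without the control, 44 - 4Q = 23 + 4Q so Q* = 2.625 and P* = 33.5.
At the floor price 35, quantity demanded is (44 - 35)/4 = 2.25; demand is the short side, so Q = 2.25 trades at P = 35.
The lost-trades triangle has base Q* - 2.25 = 0.375 and height equal to the gap between the curves at Q = 2.25, which is 35 - 32 = 3. DWL = (1/2)(0.375)(3) = 0.5625.

0.56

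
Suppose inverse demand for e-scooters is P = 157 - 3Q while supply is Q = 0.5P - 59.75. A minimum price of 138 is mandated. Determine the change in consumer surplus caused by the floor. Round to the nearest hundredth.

-24.21

Rewriting supply in inverse form: P = 119.5 + 2Q.
Without the control, 157 - 3Q = 119.5 + 2Q so Q* = 7.5 and P* = 134.5.
At the floor price 138, quantity demanded is (157 - 138)/3 = 6.3333; demand is the short side, so Q = 6.3333 trades at P = 138.
CS goes from (1/2)(7.5)(22.5) = 84.375 to 60.1667 (computed as (157 - 138)(6.3333) - (1/2)(3)(6.3333)^2), a change of -24.2083.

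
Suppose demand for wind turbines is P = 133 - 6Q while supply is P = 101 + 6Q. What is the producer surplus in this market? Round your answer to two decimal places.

Equilibrium: 133 - 6Q = 101 + 6Q, so Q* = 2.6667 and P* = 117.
Producer surplus is the triangle above supply below P*: (1/2)(2.6667)(117 - 101) = (1/2)(2.6667)(16) = 21.3333.

21.33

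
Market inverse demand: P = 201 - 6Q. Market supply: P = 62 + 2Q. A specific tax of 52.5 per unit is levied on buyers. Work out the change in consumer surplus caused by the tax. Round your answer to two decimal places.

-554.94

Pre-tax equilibrium: 201 - 6Q = 62 + 2Q gives Q* = 17.375, P* = 96.75.
With the tax, buyers' net willingness to pay falls by 52.5: (201 - 52.5) - 6Q = 62 + 2Q, so Q_t = 10.8125. Buyers pay P_b = 136.125; sellers receive P_s = P_b - 52.5 = 83.625.
CS falls from (1/2)(17.375)(104.25) = 905.6719 to (1/2)(10.8125)(64.875) = 350.7305, a change of -554.9414.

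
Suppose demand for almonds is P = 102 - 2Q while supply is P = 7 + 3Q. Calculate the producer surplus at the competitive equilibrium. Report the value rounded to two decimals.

Equilibrium: 102 - 2Q = 7 + 3Q, so Q* = 19 and P* = 64.
The supply curve's price intercept is 7, so PS = (1/2)(Q*)(P* - 7) = (1/2)(19)(57) = 541.5.

541.50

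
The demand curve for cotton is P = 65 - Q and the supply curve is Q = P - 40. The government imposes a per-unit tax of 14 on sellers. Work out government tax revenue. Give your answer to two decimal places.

Rewriting supply in inverse form: P = 40 + Q.
Without the tax, 65 - Q = 40 + Q so Q* = 12.5 and P* = 52.5.
A tax on sellers shifts supply up by 14: 65 - Q = 40 + Q + 14, so Q_t = 5.5. Buyers pay P_b = 59.5; sellers receive P_s = P_b - 14 = 45.5.
Tax revenue = t x Q_t = 14 x 5.5 = 77.

77.00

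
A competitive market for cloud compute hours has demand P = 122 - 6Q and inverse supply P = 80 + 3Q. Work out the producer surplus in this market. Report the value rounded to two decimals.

Setting demand equal to supply, 42 = 9Q, so Q* = 4.6667 and P* = 94.
The supply curve's price intercept is 80, so PS = (1/2)(Q*)(P* - 80) = (1/2)(4.6667)(14) = 32.6667.

32.67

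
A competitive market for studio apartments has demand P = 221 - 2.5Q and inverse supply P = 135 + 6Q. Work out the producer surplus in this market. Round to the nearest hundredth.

307.10

Set 221 - 2.5Q = 135 + 6Q, which gives 86 = 8.5Q, so Q* = 10.1176 and P* = 221 - 2.5(10.1176) = 195.7059.
PS is the area between P* and the supply curve from 0 to Q*: (1/2)(10.1176)(60.7059) = 307.1003.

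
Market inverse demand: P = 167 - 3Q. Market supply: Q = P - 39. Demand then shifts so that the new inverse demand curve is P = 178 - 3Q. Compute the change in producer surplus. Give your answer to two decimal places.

Rewriting supply in inverse form: P = 39 + Q.
Initial equilibrium: Q_0 = 32, P_0 = 71; CS_0 = (1/2)(32)(96) = 1536, PS_0 = (1/2)(32)(32) = 512.
New equilibrium: 178 - 3Q = 39 + Q gives Q_1 = 34.75, P_1 = 73.75; CS_1 = 1811.3438, PS_1 = 603.7812.
Change in producer surplus = 603.7812 - 512 = 91.7812.

91.78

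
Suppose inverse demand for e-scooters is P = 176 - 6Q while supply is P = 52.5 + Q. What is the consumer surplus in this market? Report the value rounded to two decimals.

Set 176 - 6Q = 52.5 + Q, which gives 123.5 = 7Q, so Q* = 17.6429 and P* = 176 - 6(17.6429) = 70.1429.
CS is the area between the demand curve and P* from 0 to Q*: (1/2)(17.6429)(105.8571) = 933.8112.

933.81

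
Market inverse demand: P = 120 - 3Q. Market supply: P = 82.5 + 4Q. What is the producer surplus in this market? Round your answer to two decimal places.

57.40

Equilibrium: 120 - 3Q = 82.5 + 4Q, so Q* = 5.3571 and P* = 103.9286.
The supply curve's price intercept is 82.5, so PS = (1/2)(Q*)(P* - 82.5) = (1/2)(5.3571)(21.4286) = 57.398.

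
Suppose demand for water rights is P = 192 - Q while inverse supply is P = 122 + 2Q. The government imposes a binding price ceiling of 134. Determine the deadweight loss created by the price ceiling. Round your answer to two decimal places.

450.67

Without the control, 192 - Q = 122 + 2Q so Q* = 23.3333 and P* = 168.6667.
At P = 134, sellers supply (134 - 122)/2 = 6 while buyers want more, so the quantity traded is 6 at price 134.
The lost-trades triangle has base Q* - 6 = 17.3333 and height equal to the gap between the curves at Q = 6, which is 186 - 134 = 52. DWL = (1/2)(17.3333)(52) = 450.6667.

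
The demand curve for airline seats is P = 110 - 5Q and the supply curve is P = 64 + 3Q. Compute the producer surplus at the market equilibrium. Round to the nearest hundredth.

Equilibrium: 110 - 5Q = 64 + 3Q, so Q* = 5.75 and P* = 81.25.
The supply curve's price intercept is 64, so PS = (1/2)(Q*)(P* - 64) = (1/2)(5.75)(17.25) = 49.5938.

49.59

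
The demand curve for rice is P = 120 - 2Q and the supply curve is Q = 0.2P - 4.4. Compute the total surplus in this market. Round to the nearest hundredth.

Rewriting supply in inverse form: P = 22 + 5Q.
Set 120 - 2Q = 22 + 5Q, which gives 98 = 7Q, so Q* = 14 and P* = 120 - 2(14) = 92.
Total surplus is the full triangle between the curves from 0 to Q*: (1/2)(14)(120 - 22) = 686.

686.00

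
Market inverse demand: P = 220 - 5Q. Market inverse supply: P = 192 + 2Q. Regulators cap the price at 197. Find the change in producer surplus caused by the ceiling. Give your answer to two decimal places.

-9.75

Without the control, 220 - 5Q = 192 + 2Q so Q* = 4 and P* = 200.
At P = 197, sellers supply (197 - 192)/2 = 2.5 while buyers want more, so the quantity traded is 2.5 at price 197.
PS goes from (1/2)(4)(8) = 16 to 6.25 (computed as (197 - 192)(2.5) - (1/2)(2)(2.5)^2), a change of -9.75.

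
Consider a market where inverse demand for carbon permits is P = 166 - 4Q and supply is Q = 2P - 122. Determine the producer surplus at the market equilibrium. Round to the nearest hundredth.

136.11

Rewriting supply in inverse form: P = 61 + 0.5Q.
Equilibrium: 166 - 4Q = 61 + 0.5Q, so Q* = 23.3333 and P* = 72.6667.
The supply curve's price intercept is 61, so PS = (1/2)(Q*)(P* - 61) = (1/2)(23.3333)(11.6667) = 136.1111.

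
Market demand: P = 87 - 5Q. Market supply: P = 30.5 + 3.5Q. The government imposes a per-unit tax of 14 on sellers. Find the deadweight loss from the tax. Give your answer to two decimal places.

Without the tax, 87 - 5Q = 30.5 + 3.5Q so Q* = 6.6471 and P* = 53.7647.
With the tax, sellers need 14 more per unit: 87 - 5Q = 30.5 + 3.5Q + 14, so Q_t = 5. Buyers pay P_b = 62; sellers receive P_s = P_b - 14 = 48.
Deadweight loss is the triangle between the curves from Q_t to Q*: (1/2)(6.6471 - 5)(14) = 11.5294.

11.53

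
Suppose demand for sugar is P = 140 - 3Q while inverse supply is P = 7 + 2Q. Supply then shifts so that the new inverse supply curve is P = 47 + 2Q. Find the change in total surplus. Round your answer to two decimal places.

-904.00

Initial equilibrium: Q_0 = 26.6, P_0 = 60.2; CS_0 = (1/2)(26.6)(79.8) = 1061.34, PS_0 = (1/2)(26.6)(53.2) = 707.56.
New equilibrium: 140 - 3Q = 47 + 2Q gives Q_1 = 18.6, P_1 = 84.2; CS_1 = 518.94, PS_1 = 345.96.
Change in total surplus = (518.94 + 345.96) - (1061.34 + 707.56) = -904.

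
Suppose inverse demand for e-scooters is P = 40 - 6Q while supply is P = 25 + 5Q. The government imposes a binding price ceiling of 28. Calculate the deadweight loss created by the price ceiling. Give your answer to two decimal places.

3.21

Free-market equilibrium: 40 - 6Q = 25 + 5Q gives Q* = 1.3636, P* = 31.8182.
At the ceiling price 28, quantity supplied is (28 - 25)/5 = 0.6; supply is the short side, so Q = 0.6 trades at P = 28.
At Q = 0.6 the demand price is 36.4 and the supply price is 28. Deadweight loss is the triangle between the curves from 0.6 to 1.3636: (1/2)(36.4 - 28)(1.3636 - 0.6) = 3.2073.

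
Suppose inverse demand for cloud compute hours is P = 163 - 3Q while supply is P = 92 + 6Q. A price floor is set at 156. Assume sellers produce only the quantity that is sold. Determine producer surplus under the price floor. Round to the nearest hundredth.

Without the control, 163 - 3Q = 92 + 6Q so Q* = 7.8889 and P* = 139.3333.
At P = 156, buyers demand (163 - 156)/3 = 2.3333 while sellers would supply more, so the quantity traded is 2.3333 at price 156.
The supply price at Q = 2.3333 is 106. PS is the trapezoid between 156 and supply over [0, 2.3333]: (1/2)[(156 - 92) + (156 - 106)](2.3333) = 133.

133.00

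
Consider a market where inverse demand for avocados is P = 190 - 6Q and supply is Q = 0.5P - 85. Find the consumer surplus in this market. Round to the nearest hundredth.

18.75

Rewriting supply in inverse form: P = 170 + 2Q.
Set 190 - 6Q = 170 + 2Q, which gives 20 = 8Q, so Q* = 2.5 and P* = 190 - 6(2.5) = 175.
Consumer surplus is the triangle under demand above P*: (1/2)(2.5)(190 - 175) = (1/2)(2.5)(15) = 18.75.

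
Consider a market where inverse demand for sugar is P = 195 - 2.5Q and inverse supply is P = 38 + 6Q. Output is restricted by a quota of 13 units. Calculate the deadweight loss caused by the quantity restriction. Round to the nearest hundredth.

Without the quota, 195 - 2.5Q = 38 + 6Q gives Q* = 18.4706.
At Q = 13 the demand price is 195 - 2.5(13) = 162.5 and the supply price is 38 + 6(13) = 116.
Deadweight loss is the triangle between the curves from 13 to 18.4706: (1/2)(162.5 - 116)(18.4706 - 13) = 127.1912.

127.19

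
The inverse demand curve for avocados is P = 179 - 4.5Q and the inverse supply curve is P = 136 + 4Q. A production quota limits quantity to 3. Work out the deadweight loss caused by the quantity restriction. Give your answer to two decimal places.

18.01

Without the quota, 179 - 4.5Q = 136 + 4Q gives Q* = 5.0588.
At Q = 3 the demand price is 179 - 4.5(3) = 165.5 and the supply price is 136 + 4(3) = 148.
Deadweight loss is the triangle between the curves from 3 to 5.0588: (1/2)(165.5 - 148)(5.0588 - 3) = 18.0147.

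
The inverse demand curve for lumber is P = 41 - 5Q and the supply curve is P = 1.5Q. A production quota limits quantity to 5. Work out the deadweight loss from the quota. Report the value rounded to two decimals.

Unrestricted equilibrium: Q* = (41 - 0)/(5 + 1.5) = 6.3077.
At Q = 5 the demand price is 41 - 5(5) = 16 and the supply price is 0 + 1.5(5) = 7.5.
Deadweight loss is the triangle between the curves from 5 to 6.3077: (1/2)(16 - 7.5)(6.3077 - 5) = 5.5577.

5.56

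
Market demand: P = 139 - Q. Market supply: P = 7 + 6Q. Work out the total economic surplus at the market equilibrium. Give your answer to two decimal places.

Equilibrium: 139 - Q = 7 + 6Q, so Q* = 18.8571 and P* = 120.1429.
Total surplus is the full triangle between the curves from 0 to Q*: (1/2)(18.8571)(139 - 7) = 1244.5714.

1244.57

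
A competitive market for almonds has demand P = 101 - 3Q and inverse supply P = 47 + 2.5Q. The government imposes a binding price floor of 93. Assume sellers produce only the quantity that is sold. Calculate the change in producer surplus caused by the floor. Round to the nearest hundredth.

-6.72

Free-market equilibrium: 101 - 3Q = 47 + 2.5Q gives Q* = 9.8182, P* = 71.5455.
At the floor price 93, quantity demanded is (101 - 93)/3 = 2.6667; demand is the short side, so Q = 2.6667 trades at P = 93.
PS goes from (1/2)(9.8182)(24.5455) = 120.4959 to 113.7778 (computed as (93 - 47)(2.6667) - (1/2)(2.5)(2.6667)^2), a change of -6.7181.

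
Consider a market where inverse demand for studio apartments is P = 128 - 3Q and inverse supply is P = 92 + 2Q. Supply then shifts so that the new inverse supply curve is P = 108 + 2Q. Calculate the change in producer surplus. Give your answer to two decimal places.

Initial equilibrium: Q_0 = 7.2, P_0 = 106.4; CS_0 = (1/2)(7.2)(21.6) = 77.76, PS_0 = (1/2)(7.2)(14.4) = 51.84.
New equilibrium: 128 - 3Q = 108 + 2Q gives Q_1 = 4, P_1 = 116; CS_1 = 24, PS_1 = 16.
Change in producer surplus = 16 - 51.84 = -35.84.

-35.84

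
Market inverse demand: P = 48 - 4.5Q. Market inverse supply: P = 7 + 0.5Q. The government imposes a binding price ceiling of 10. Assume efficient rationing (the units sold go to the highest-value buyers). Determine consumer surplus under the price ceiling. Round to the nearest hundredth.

Free-market equilibrium: 48 - 4.5Q = 7 + 0.5Q gives Q* = 8.2, P* = 11.1.
At P = 10, sellers supply (10 - 7)/0.5 = 6 while buyers want more, so the quantity traded is 6 at price 10.
The demand price at Q = 6 is 21. CS is the trapezoid between demand and 10 over [0, 6]: (1/2)[(48 - 10) + (21 - 10)](6) = 147.

147.00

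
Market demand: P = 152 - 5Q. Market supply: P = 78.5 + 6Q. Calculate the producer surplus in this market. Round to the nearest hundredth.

133.94

Set 152 - 5Q = 78.5 + 6Q, which gives 73.5 = 11Q, so Q* = 6.6818 and P* = 152 - 5(6.6818) = 118.5909.
PS is the area between P* and the supply curve from 0 to Q*: (1/2)(6.6818)(40.0909) = 133.9401.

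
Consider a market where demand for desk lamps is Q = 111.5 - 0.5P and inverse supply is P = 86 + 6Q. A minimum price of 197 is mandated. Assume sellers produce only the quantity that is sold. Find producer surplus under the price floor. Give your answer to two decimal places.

936.00

Rewriting demand in inverse form: P = 223 - 2Q.
Free-market equilibrium: 223 - 2Q = 86 + 6Q gives Q* = 17.125, P* = 188.75.
At P = 197, buyers demand (223 - 197)/2 = 13 while sellers would supply more, so the quantity traded is 13 at price 197.
The supply price at Q = 13 is 164. PS is the trapezoid between 197 and supply over [0, 13]: (1/2)[(197 - 86) + (197 - 164)](13) = 936.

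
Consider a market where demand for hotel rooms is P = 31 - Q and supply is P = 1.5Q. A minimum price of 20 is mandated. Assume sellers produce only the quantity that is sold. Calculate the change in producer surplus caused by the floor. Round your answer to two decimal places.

Free-market equilibrium: 31 - Q = 1.5Q gives Q* = 12.4, P* = 18.6.
At P = 20, buyers demand (31 - 20)/1 = 11 while sellers would supply more, so the quantity traded is 11 at price 20.
PS goes from (1/2)(12.4)(18.6) = 115.32 to 129.25 (computed as (20 - 0)(11) - (1/2)(1.5)(11)^2), a change of 13.93.

13.93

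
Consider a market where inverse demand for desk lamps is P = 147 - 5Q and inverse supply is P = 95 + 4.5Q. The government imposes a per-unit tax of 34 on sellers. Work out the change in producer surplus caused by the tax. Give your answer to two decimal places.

Without the tax, 147 - 5Q = 95 + 4.5Q so Q* = 5.4737 and P* = 119.6316.
A tax on sellers shifts supply up by 34: 147 - 5Q = 95 + 4.5Q + 34, so Q_t = 1.8947. Buyers pay P_b = 137.5263; sellers receive P_s = P_b - 34 = 103.5263.
PS falls from (1/2)(5.4737)(24.6316) = 67.4127 to (1/2)(1.8947)(8.5263) = 8.0776, a change of -59.3352.

-59.34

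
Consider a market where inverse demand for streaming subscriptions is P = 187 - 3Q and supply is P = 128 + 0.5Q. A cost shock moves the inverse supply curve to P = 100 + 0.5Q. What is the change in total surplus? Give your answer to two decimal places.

584.00

Initial equilibrium: Q_0 = 16.8571, P_0 = 136.4286; CS_0 = (1/2)(16.8571)(50.5714) = 426.2449, PS_0 = (1/2)(16.8571)(8.4286) = 71.0408.
New equilibrium: 187 - 3Q = 100 + 0.5Q gives Q_1 = 24.8571, P_1 = 112.4286; CS_1 = 926.8163, PS_1 = 154.4694.
Change in total surplus = (926.8163 + 154.4694) - (426.2449 + 71.0408) = 584.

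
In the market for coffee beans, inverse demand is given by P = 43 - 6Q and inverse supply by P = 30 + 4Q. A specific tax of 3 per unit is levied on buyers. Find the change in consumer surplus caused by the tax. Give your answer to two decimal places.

Without the tax, 43 - 6Q = 30 + 4Q so Q* = 1.3 and P* = 35.2.
With the tax, buyers' net willingness to pay falls by 3: (43 - 3) - 6Q = 30 + 4Q, so Q_t = 1. Buyers pay P_b = 37; sellers receive P_s = P_b - 3 = 34.
Consumers lose the trapezoid between P* and P_b out to Q_t plus the triangle from Q_t to Q*: change in CS = 3 - 5.07 = -2.07.

-2.07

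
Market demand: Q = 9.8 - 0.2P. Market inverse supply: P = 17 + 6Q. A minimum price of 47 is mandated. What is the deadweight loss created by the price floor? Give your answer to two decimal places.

Rewriting demand in inverse form: P = 49 - 5Q.
Without the control, 49 - 5Q = 17 + 6Q so Q* = 2.9091 and P* = 34.4545.
At the floor price 47, quantity demanded is (49 - 47)/5 = 0.4; demand is the short side, so Q = 0.4 trades at P = 47.
The lost-trades triangle has base Q* - 0.4 = 2.5091 and height equal to the gap between the curves at Q = 0.4, which is 47 - 19.4 = 27.6. DWL = (1/2)(2.5091)(27.6) = 34.6255.

34.63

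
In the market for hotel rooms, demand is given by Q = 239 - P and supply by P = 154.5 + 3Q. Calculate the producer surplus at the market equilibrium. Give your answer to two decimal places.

Rewriting demand in inverse form: P = 239 - Q.
Setting demand equal to supply, 84.5 = 4Q, so Q* = 21.125 and P* = 217.875.
PS is the area between P* and the supply curve from 0 to Q*: (1/2)(21.125)(63.375) = 669.3984.

669.40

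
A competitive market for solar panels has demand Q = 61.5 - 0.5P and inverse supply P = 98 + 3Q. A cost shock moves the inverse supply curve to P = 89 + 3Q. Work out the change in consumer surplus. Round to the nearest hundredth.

Rewriting demand in inverse form: P = 123 - 2Q.
Initial equilibrium: Q_0 = 5, P_0 = 113; CS_0 = (1/2)(5)(10) = 25, PS_0 = (1/2)(5)(15) = 37.5.
New equilibrium: 123 - 2Q = 89 + 3Q gives Q_1 = 6.8, P_1 = 109.4; CS_1 = 46.24, PS_1 = 69.36.
Change in consumer surplus = 46.24 - 25 = 21.24.

21.24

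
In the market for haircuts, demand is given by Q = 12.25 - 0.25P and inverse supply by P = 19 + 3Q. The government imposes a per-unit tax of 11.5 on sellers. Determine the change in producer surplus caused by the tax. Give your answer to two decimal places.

-17.07

Rewriting demand in inverse form: P = 49 - 4Q.
Without the tax, 49 - 4Q = 19 + 3Q so Q* = 4.2857 and P* = 31.8571.
With the tax, sellers need 11.5 more per unit: 49 - 4Q = 19 + 3Q + 11.5, so Q_t = 2.6429. Buyers pay P_b = 38.4286; sellers receive P_s = P_b - 11.5 = 26.9286.
PS falls from (1/2)(4.2857)(12.8571) = 27.551 to (1/2)(2.6429)(7.9286) = 10.477, a change of -17.074.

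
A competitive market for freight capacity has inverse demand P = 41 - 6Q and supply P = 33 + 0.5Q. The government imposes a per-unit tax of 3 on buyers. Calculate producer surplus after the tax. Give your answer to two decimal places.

Pre-tax equilibrium: 41 - 6Q = 33 + 0.5Q gives Q* = 1.2308, P* = 33.6154.
A tax on buyers shifts demand down by 3: (41 - 3) - 6Q = 33 + 0.5Q, so Q_t = 0.7692. Buyers pay P_b = 36.3846; sellers receive P_s = P_b - 3 = 33.3846.
Producer surplus is the triangle above supply below P_s: (1/2)(0.7692)(33.3846 - 33) = 0.1479.

0.15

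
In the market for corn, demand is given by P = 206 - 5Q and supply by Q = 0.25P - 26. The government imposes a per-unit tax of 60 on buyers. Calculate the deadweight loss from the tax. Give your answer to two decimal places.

200.00

Rewriting supply in inverse form: P = 104 + 4Q.
Without the tax, 206 - 5Q = 104 + 4Q so Q* = 11.3333 and P* = 149.3333.
With the tax, buyers' net willingness to pay falls by 60: (206 - 60) - 5Q = 104 + 4Q, so Q_t = 4.6667. Buyers pay P_b = 182.6667; sellers receive P_s = P_b - 60 = 122.6667.
Deadweight loss is the triangle between the curves from Q_t to Q*: (1/2)(11.3333 - 4.6667)(60) = 200.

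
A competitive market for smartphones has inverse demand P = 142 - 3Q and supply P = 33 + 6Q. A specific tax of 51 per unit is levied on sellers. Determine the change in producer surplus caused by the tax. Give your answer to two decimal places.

-315.44

Pre-tax equilibrium: 142 - 3Q = 33 + 6Q gives Q* = 12.1111, P* = 105.6667.
With the tax, sellers need 51 more per unit: 142 - 3Q = 33 + 6Q + 51, so Q_t = 6.4444. Buyers pay P_b = 122.6667; sellers receive P_s = P_b - 51 = 71.6667.
Producers lose the trapezoid between P_s and P* out to Q_t plus the triangle from Q_t to Q*: change in PS = 124.5926 - 440.037 = -315.4444.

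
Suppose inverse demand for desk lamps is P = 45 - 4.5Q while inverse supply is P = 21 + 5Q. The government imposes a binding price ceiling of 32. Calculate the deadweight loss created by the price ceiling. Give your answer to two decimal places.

Without the control, 45 - 4.5Q = 21 + 5Q so Q* = 2.5263 and P* = 33.6316.
At P = 32, sellers supply (32 - 21)/5 = 2.2 while buyers want more, so the quantity traded is 2.2 at price 32.
The lost-trades triangle has base Q* - 2.2 = 0.3263 and height equal to the gap between the curves at Q = 2.2, which is 35.1 - 32 = 3.1. DWL = (1/2)(0.3263)(3.1) = 0.5058.

0.51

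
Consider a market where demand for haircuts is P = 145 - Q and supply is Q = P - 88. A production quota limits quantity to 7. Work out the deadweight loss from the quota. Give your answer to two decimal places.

Rewriting supply in inverse form: P = 88 + Q.
Without the quota, 145 - Q = 88 + Q gives Q* = 28.5.
At Q = 7 the demand price is 145 - (7) = 138 and the supply price is 88 + (7) = 95.
DWL = (1/2)(gap between curves at 7) x (Q* - 7) = (1/2)(43)(21.5) = 462.25.

462.25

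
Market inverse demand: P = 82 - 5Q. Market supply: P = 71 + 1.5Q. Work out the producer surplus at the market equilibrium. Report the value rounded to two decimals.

2.15

Setting demand equal to supply, 11 = 6.5Q, so Q* = 1.6923 and P* = 73.5385.
The supply curve's price intercept is 71, so PS = (1/2)(Q*)(P* - 71) = (1/2)(1.6923)(2.5385) = 2.1479.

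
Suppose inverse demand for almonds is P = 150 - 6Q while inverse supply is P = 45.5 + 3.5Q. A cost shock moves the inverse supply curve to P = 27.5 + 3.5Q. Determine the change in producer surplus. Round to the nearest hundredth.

79.23

Initial equilibrium: Q_0 = 11, P_0 = 84; CS_0 = (1/2)(11)(66) = 363, PS_0 = (1/2)(11)(38.5) = 211.75.
New equilibrium: 150 - 6Q = 27.5 + 3.5Q gives Q_1 = 12.8947, P_1 = 72.6316; CS_1 = 498.8227, PS_1 = 290.9799.
Change in producer surplus = 290.9799 - 211.75 = 79.2299.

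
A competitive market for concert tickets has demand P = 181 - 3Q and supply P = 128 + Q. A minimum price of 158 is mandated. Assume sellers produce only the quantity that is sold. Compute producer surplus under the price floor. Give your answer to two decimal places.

200.61

Free-market equilibrium: 181 - 3Q = 128 + Q gives Q* = 13.25, P* = 141.25.
At the floor price 158, quantity demanded is (181 - 158)/3 = 7.6667; demand is the short side, so Q = 7.6667 trades at P = 158.
The supply price at Q = 7.6667 is 135.6667. PS is the trapezoid between 158 and supply over [0, 7.6667]: (1/2)[(158 - 128) + (158 - 135.6667)](7.6667) = 200.6111.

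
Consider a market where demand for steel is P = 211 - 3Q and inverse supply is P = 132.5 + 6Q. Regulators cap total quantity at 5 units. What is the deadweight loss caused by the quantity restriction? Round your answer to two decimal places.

Unrestricted equilibrium: Q* = (211 - 132.5)/(3 + 6) = 8.7222.
At Q = 5 the demand price is 211 - 3(5) = 196 and the supply price is 132.5 + 6(5) = 162.5.
DWL = (1/2)(gap between curves at 5) x (Q* - 5) = (1/2)(33.5)(3.7222) = 62.3472.

62.35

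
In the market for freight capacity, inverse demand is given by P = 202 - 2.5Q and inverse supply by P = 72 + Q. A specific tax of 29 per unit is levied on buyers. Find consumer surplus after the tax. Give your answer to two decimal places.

1040.92

Pre-tax equilibrium: 202 - 2.5Q = 72 + Q gives Q* = 37.1429, P* = 109.1429.
A tax on buyers shifts demand down by 29: (202 - 29) - 2.5Q = 72 + Q, so Q_t = 28.8571. Buyers pay P_b = 129.8571; sellers receive P_s = P_b - 29 = 100.8571.
CS = (1/2)(Q_t)(202 - P_b) = (1/2)(28.8571)(72.1429) = 1040.9184.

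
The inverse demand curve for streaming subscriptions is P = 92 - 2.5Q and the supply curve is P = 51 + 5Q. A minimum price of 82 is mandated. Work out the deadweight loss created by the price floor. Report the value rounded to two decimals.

8.07

Without the control, 92 - 2.5Q = 51 + 5Q so Q* = 5.4667 and P* = 78.3333.
At the floor price 82, quantity demanded is (92 - 82)/2.5 = 4; demand is the short side, so Q = 4 trades at P = 82.
At Q = 4 the demand price is 82 and the supply price is 71. Deadweight loss is the triangle between the curves from 4 to 5.4667: (1/2)(82 - 71)(5.4667 - 4) = 8.0667.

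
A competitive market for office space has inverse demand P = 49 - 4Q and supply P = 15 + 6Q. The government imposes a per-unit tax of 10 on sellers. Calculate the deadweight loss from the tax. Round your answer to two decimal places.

5.00

Pre-tax equilibrium: 49 - 4Q = 15 + 6Q gives Q* = 3.4, P* = 35.4.
A tax on sellers shifts supply up by 10: 49 - 4Q = 15 + 6Q + 10, so Q_t = 2.4. Buyers pay P_b = 39.4; sellers receive P_s = P_b - 10 = 29.4.
The welfare triangle lost has base Q* - Q_t = 1 and height t = 10, so DWL = (1/2)(1)(10) = 5.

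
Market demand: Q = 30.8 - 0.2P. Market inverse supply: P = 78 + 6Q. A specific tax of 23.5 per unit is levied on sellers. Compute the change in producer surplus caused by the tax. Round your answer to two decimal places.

Rewriting demand in inverse form: P = 154 - 5Q.
Without the tax, 154 - 5Q = 78 + 6Q so Q* = 6.9091 and P* = 119.4545.
With the tax, sellers need 23.5 more per unit: 154 - 5Q = 78 + 6Q + 23.5, so Q_t = 4.7727. Buyers pay P_b = 130.1364; sellers receive P_s = P_b - 23.5 = 106.6364.
PS falls from (1/2)(6.9091)(41.4545) = 143.2066 to (1/2)(4.7727)(28.6364) = 68.3368, a change of -74.8698.

-74.87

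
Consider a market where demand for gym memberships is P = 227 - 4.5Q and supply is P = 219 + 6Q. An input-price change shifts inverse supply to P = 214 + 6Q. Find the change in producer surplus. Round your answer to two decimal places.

Initial equilibrium: Q_0 = 0.7619, P_0 = 223.5714; CS_0 = (1/2)(0.7619)(3.4286) = 1.3061, PS_0 = (1/2)(0.7619)(4.5714) = 1.7415.
New equilibrium: 227 - 4.5Q = 214 + 6Q gives Q_1 = 1.2381, P_1 = 221.4286; CS_1 = 3.449, PS_1 = 4.5986.
Change in producer surplus = 4.5986 - 1.7415 = 2.8571.

2.86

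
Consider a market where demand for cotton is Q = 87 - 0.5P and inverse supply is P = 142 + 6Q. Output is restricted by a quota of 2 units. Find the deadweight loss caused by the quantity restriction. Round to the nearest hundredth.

Rewriting demand in inverse form: P = 174 - 2Q.
Without the quota, 174 - 2Q = 142 + 6Q gives Q* = 4.
At Q = 2 the demand price is 174 - 2(2) = 170 and the supply price is 142 + 6(2) = 154.
Deadweight loss is the triangle between the curves from 2 to 4: (1/2)(170 - 154)(4 - 2) = 16.

16.00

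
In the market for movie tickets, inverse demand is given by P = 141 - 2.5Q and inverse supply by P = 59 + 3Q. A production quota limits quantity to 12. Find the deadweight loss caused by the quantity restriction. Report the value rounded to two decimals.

Unrestricted equilibrium: Q* = (141 - 59)/(2.5 + 3) = 14.9091.
At Q = 12 the demand price is 141 - 2.5(12) = 111 and the supply price is 59 + 3(12) = 95.
DWL = (1/2)(gap between curves at 12) x (Q* - 12) = (1/2)(16)(2.9091) = 23.2727.

23.27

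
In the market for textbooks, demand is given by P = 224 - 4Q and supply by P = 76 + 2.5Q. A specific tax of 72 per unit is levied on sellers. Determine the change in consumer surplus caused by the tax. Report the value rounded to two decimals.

-763.46

Pre-tax equilibrium: 224 - 4Q = 76 + 2.5Q gives Q* = 22.7692, P* = 132.9231.
With the tax, sellers need 72 more per unit: 224 - 4Q = 76 + 2.5Q + 72, so Q_t = 11.6923. Buyers pay P_b = 177.2308; sellers receive P_s = P_b - 72 = 105.2308.
Consumers lose the trapezoid between P* and P_b out to Q_t plus the triangle from Q_t to Q*: change in CS = 273.4201 - 1036.8757 = -763.4556.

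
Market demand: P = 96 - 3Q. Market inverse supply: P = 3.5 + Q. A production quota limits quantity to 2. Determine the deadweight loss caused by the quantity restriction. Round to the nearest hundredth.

892.53

Without the quota, 96 - 3Q = 3.5 + Q gives Q* = 23.125.
At Q = 2 the demand price is 96 - 3(2) = 90 and the supply price is 3.5 + (2) = 5.5.
Deadweight loss is the triangle between the curves from 2 to 23.125: (1/2)(90 - 5.5)(23.125 - 2) = 892.5312.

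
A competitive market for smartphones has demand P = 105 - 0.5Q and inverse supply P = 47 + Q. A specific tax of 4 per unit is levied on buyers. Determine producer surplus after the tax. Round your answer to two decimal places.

Without the tax, 105 - 0.5Q = 47 + Q so Q* = 38.6667 and P* = 85.6667.
A tax on buyers shifts demand down by 4: (105 - 4) - 0.5Q = 47 + Q, so Q_t = 36. Buyers pay P_b = 87; sellers receive P_s = P_b - 4 = 83.
Producer surplus is the triangle above supply below P_s: (1/2)(36)(83 - 47) = 648.

648.00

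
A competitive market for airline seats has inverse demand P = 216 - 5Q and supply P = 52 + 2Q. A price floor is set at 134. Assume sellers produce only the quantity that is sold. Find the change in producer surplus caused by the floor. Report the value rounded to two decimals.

526.94

Without the control, 216 - 5Q = 52 + 2Q so Q* = 23.4286 and P* = 98.8571.
At the floor price 134, quantity demanded is (216 - 134)/5 = 16.4; demand is the short side, so Q = 16.4 trades at P = 134.
PS goes from (1/2)(23.4286)(46.8571) = 548.898 to 1075.84 (computed as (134 - 52)(16.4) - (1/2)(2)(16.4)^2), a change of 526.942.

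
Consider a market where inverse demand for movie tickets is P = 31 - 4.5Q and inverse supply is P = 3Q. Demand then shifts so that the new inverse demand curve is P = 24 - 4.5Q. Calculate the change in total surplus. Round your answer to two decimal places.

-25.67

Initial equilibrium: Q_0 = 4.1333, P_0 = 12.4; CS_0 = (1/2)(4.1333)(18.6) = 38.44, PS_0 = (1/2)(4.1333)(12.4) = 25.6267.
New equilibrium: 24 - 4.5Q = 3Q gives Q_1 = 3.2, P_1 = 9.6; CS_1 = 23.04, PS_1 = 15.36.
Change in total surplus = (23.04 + 15.36) - (38.44 + 25.6267) = -25.6667.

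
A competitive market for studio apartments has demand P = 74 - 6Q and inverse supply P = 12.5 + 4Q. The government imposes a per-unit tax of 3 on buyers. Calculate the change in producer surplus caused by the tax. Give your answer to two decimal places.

-7.20

Pre-tax equilibrium: 74 - 6Q = 12.5 + 4Q gives Q* = 6.15, P* = 37.1.
A tax on buyers shifts demand down by 3: (74 - 3) - 6Q = 12.5 + 4Q, so Q_t = 5.85. Buyers pay P_b = 38.9; sellers receive P_s = P_b - 3 = 35.9.
Producers lose the trapezoid between P_s and P* out to Q_t plus the triangle from Q_t to Q*: change in PS = 68.445 - 75.645 = -7.2.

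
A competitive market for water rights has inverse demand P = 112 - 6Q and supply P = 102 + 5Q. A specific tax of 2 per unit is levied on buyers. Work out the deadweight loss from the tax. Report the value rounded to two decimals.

0.18

Without the tax, 112 - 6Q = 102 + 5Q so Q* = 0.9091 and P* = 106.5455.
A tax on buyers shifts demand down by 2: (112 - 2) - 6Q = 102 + 5Q, so Q_t = 0.7273. Buyers pay P_b = 107.6364; sellers receive P_s = P_b - 2 = 105.6364.
Deadweight loss is the triangle between the curves from Q_t to Q*: (1/2)(0.9091 - 0.7273)(2) = 0.1818.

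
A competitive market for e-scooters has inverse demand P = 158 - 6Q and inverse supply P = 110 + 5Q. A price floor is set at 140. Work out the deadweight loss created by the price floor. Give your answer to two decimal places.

Free-market equilibrium: 158 - 6Q = 110 + 5Q gives Q* = 4.3636, P* = 131.8182.
At the floor price 140, quantity demanded is (158 - 140)/6 = 3; demand is the short side, so Q = 3 trades at P = 140.
The lost-trades triangle has base Q* - 3 = 1.3636 and height equal to the gap between the curves at Q = 3, which is 140 - 125 = 15. DWL = (1/2)(1.3636)(15) = 10.2273.

10.23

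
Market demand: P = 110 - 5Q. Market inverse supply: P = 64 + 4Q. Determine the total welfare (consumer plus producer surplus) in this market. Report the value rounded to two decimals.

Setting demand equal to supply, 46 = 9Q, so Q* = 5.1111 and P* = 84.4444.
CS = (1/2)(5.1111)(25.5556) = 65.3086 and PS = (1/2)(5.1111)(20.4444) = 52.2469, so total surplus = 117.5556.

117.56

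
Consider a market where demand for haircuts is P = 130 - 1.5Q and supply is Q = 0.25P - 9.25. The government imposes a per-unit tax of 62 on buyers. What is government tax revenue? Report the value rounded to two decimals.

349.45

Rewriting supply in inverse form: P = 37 + 4Q.
Pre-tax equilibrium: 130 - 1.5Q = 37 + 4Q gives Q* = 16.9091, P* = 104.6364.
A tax on buyers shifts demand down by 62: (130 - 62) - 1.5Q = 37 + 4Q, so Q_t = 5.6364. Buyers pay P_b = 121.5455; sellers receive P_s = P_b - 62 = 59.5455.
Tax revenue = t x Q_t = 62 x 5.6364 = 349.4545.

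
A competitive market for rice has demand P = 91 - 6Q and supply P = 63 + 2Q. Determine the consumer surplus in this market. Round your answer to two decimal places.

Set 91 - 6Q = 63 + 2Q, which gives 28 = 8Q, so Q* = 3.5 and P* = 91 - 6(3.5) = 70.
The demand choke price is 91, so CS = (1/2)(Q*)(91 - P*) = (1/2)(3.5)(21) = 36.75.

36.75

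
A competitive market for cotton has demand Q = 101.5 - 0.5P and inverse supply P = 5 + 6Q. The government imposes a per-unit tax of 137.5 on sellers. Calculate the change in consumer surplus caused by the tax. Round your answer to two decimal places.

Rewriting demand in inverse form: P = 203 - 2Q.
Pre-tax equilibrium: 203 - 2Q = 5 + 6Q gives Q* = 24.75, P* = 153.5.
With the tax, sellers need 137.5 more per unit: 203 - 2Q = 5 + 6Q + 137.5, so Q_t = 7.5625. Buyers pay P_b = 187.875; sellers receive P_s = P_b - 137.5 = 50.375.
Consumers lose the trapezoid between P* and P_b out to Q_t plus the triangle from Q_t to Q*: change in CS = 57.1914 - 612.5625 = -555.3711.

-555.37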